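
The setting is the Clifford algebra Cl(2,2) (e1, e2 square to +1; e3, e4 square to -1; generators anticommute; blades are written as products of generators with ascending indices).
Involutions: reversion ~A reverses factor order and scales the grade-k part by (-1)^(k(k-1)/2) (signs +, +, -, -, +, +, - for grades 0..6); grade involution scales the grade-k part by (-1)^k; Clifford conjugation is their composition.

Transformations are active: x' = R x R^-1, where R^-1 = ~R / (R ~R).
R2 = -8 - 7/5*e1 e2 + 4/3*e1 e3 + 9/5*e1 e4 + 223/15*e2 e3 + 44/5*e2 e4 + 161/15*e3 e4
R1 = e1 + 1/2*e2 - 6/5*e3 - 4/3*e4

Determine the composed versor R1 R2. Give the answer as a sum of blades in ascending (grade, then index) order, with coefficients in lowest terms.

Distribute over the terms of R1 (each basis-blade product reordered to ascending indices, repeated generators contracted through their squares):
(e1) R2 = -8*e1 - 7/5*e2 + 4/3*e3 + 9/5*e4 + 223/15*e1 e2 e3 + 44/5*e1 e2 e4 + 161/15*e1 e3 e4
(1/2*e2) R2 = 7/10*e1 - 4*e2 + 223/30*e3 + 22/5*e4 - 2/3*e1 e2 e3 - 9/10*e1 e2 e4 + 161/30*e2 e3 e4
(-6/5*e3) R2 = -8/5*e1 - 446/25*e2 + 48/5*e3 + 322/25*e4 + 42/25*e1 e2 e3 + 54/25*e1 e3 e4 + 264/25*e2 e3 e4
(-4/3*e4) R2 = -12/5*e1 - 176/15*e2 - 644/45*e3 + 32/3*e4 + 28/15*e1 e2 e4 - 16/9*e1 e3 e4 - 892/45*e2 e3 e4
Summing the partial products and collecting blades:
Answer: -113/10*e1 - 2623/75*e2 + 73/18*e3 + 2231/75*e4 + 397/25*e1 e2 e3 + 293/30*e1 e2 e4 + 2501/225*e1 e3 e4 - 1753/450*e2 e3 e4


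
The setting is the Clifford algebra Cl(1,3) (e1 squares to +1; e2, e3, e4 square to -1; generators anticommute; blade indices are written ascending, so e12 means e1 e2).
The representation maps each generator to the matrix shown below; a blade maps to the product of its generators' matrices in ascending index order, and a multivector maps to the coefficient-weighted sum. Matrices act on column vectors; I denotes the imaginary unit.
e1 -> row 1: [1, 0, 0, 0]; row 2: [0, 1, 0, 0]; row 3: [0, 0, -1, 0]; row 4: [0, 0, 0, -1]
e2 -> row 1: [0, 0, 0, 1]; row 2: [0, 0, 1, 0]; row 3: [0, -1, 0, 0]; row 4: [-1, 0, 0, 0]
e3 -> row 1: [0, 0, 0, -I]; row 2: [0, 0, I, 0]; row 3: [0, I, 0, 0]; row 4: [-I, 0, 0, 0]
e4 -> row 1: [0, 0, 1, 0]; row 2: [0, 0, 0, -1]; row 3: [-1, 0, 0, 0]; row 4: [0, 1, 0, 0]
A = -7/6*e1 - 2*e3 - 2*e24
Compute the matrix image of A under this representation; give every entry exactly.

Bivector images (products of the table entries): rho(e24) = rho(e2)rho(e4) = row 1: [0, 1, 0, 0]; row 2: [-1, 0, 0, 0]; row 3: [0, 0, 0, 1]; row 4: [0, 0, -1, 0].
M = (-7/6)*rho(e1) + (-2)*rho(e3) + (-2)*rho(e24), summed entrywise:
Answer: row 1: [-7/6, -2, 0, 2*I]; row 2: [2, -7/6, -2*I, 0]; row 3: [0, -2*I, 7/6, -2]; row 4: [2*I, 0, 2, 7/6]


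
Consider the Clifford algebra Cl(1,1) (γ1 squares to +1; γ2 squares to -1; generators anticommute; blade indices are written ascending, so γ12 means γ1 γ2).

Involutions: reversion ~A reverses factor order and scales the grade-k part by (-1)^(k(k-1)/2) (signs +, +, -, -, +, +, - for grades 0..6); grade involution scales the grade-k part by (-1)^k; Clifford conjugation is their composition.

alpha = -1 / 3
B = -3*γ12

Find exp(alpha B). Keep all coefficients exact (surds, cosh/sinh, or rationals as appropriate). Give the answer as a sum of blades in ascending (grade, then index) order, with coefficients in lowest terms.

B^2 = (-3)^2*(γ12)^2 = 9*(+1) = 9 (a basis 2-blade squares to minus the product of its generators' squares).
B^2 = 9 — the series telescopes hyperbolically here: l = 3, alpha*l = -1, so exp(alpha B) = cosh(-1) + (sinh(-1)/3)*B = cosh(1) + (-sinh(1)/3)*B.
Answer: cosh(1) + sinh(1)*γ12


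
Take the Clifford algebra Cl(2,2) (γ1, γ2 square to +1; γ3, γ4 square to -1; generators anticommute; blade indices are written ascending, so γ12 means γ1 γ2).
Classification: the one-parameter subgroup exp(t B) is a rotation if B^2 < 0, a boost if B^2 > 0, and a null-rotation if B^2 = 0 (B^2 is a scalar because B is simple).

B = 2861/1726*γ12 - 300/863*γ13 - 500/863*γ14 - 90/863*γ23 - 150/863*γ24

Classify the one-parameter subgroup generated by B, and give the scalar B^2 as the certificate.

B^2 term by term: the squares give (2861/1726)^2*(γ12)^2 + (-300/863)^2*(γ13)^2 + (-500/863)^2*(γ14)^2 + (-90/863)^2*(γ23)^2 + (-150/863)^2*(γ24)^2 = 8185321/2979076*(-1) + 90000/744769*(+1) + 250000/744769*(+1) + 8100/744769*(+1) + 22500/744769*(+1) = -9/4 (each basis 2-blade squares to minus the product of its generators' squares); cross terms between blades sharing an index anticommute and cancel; the commuting (index-disjoint) pairs give grade-4 terms 2*c*c'*(blade product), which cancel blade by blade — γ1234: -90000/744769 + 90000/744769 = 0 — confirming B is simple. So B^2 = -9/4.
Answer: rotation, certificate B^2 = -9/4. No conjugation can change B^2 = -9/4; the sign gives the class.


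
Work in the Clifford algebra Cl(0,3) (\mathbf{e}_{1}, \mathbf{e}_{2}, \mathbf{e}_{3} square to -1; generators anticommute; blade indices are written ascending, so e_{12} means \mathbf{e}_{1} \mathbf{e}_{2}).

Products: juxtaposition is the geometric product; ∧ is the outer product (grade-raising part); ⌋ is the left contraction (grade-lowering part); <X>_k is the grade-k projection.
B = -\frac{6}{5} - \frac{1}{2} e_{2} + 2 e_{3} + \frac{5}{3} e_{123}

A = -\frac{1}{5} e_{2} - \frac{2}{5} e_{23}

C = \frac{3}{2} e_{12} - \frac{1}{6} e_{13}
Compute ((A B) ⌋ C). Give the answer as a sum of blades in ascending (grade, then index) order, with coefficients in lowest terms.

step 1: -\frac{1}{10} + \frac{2}{3} e_{1} + \frac{26}{25} e_{2} + \frac{1}{5} e_{3} - \frac{1}{3} e_{13} + \frac{2}{25} e_{23}
step 2: -\frac{1}{18} + \frac{229}{150} e_{1} - e_{2} + \frac{1}{9} e_{3} - \frac{3}{20} e_{12} + \frac{1}{60} e_{13}
Answer: -\frac{1}{18} + \frac{229}{150} e_{1} - e_{2} + \frac{1}{9} e_{3} - \frac{3}{20} e_{12} + \frac{1}{60} e_{13}


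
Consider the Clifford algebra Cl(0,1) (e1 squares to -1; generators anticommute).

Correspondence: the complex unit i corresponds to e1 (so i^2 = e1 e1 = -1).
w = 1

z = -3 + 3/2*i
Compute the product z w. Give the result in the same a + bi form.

In blades: z = -3 + 3/2*e1, w = 1.
Distribute z over w term by term (generator squares from the signature, products reordered to ascending indices): (-3)*w = -3; (3/2*e1)*w = 3/2*e1.
Sum: -3 + 3/2*e1; translating back through the correspondence:
Answer: -3 + 3/2*i


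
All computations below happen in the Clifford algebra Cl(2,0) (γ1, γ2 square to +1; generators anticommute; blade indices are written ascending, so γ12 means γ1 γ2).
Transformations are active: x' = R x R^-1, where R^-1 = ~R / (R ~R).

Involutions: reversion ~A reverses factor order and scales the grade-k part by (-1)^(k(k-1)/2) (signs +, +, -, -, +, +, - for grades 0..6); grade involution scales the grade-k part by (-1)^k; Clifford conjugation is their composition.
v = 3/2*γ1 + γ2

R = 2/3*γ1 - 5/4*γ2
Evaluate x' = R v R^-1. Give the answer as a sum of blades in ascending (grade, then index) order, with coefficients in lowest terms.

~R = 2/3*γ1 - 5/4*γ2, and R ~R = 289/144, so R^-1 = ~R / (289/144).
R v = -1/4 + 61/24*γ12
Answer: -963/578*γ1 - 199/289*γ2


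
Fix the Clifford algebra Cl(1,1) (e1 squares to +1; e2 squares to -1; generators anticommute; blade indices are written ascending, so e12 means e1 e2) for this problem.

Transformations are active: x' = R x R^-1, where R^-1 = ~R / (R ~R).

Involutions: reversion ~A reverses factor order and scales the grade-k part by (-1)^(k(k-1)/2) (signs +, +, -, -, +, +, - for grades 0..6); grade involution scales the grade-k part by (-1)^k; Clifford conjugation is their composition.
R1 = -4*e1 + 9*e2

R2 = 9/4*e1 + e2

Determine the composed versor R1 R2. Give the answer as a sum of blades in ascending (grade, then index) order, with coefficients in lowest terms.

Distribute over the terms of R1 (each basis-blade product reordered to ascending indices, repeated generators contracted through their squares):
(-4*e1) R2 = -9 - 4*e12
(9*e2) R2 = -9 - 81/4*e12
Summing the partial products and collecting blades:
Answer: -18 - 97/4*e12


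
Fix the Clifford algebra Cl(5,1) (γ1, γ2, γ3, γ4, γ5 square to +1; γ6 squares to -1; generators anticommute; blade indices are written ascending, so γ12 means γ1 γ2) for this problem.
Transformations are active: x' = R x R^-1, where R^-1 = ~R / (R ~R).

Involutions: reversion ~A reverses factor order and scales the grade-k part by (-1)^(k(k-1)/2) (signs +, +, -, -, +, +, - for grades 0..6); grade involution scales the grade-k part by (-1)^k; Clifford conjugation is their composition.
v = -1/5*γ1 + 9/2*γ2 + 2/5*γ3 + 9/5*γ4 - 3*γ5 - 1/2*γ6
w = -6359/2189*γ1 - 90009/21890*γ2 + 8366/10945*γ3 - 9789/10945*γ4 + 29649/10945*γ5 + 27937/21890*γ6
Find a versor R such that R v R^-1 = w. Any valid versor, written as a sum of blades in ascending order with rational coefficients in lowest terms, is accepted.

Here q(v) = q(w) = 811/25; the classical choice R = v + w = -33984/10945*γ1 + 4248/10945*γ2 + 12744/10945*γ3 + 9912/10945*γ4 - 3186/10945*γ5 + 8496/10945*γ6 then realises v -> w under the sandwich.
Answer: -33984/10945*γ1 + 4248/10945*γ2 + 12744/10945*γ3 + 9912/10945*γ4 - 3186/10945*γ5 + 8496/10945*γ6


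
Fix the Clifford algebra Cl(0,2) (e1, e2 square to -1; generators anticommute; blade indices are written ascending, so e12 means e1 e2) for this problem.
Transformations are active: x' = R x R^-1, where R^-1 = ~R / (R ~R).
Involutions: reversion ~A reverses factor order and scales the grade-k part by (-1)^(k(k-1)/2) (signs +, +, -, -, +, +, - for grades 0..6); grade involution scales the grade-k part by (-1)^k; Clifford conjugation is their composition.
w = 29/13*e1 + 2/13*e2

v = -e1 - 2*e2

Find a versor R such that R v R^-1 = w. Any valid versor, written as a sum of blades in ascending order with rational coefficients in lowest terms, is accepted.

Sketch: the shared square -5 makes R = v + w = 16/13*e1 - 24/13*e2 the natural versor; its sandwich fixes that direction, negates (v - w)/2, and sends v to w.
Answer: 16/13*e1 - 24/13*e2


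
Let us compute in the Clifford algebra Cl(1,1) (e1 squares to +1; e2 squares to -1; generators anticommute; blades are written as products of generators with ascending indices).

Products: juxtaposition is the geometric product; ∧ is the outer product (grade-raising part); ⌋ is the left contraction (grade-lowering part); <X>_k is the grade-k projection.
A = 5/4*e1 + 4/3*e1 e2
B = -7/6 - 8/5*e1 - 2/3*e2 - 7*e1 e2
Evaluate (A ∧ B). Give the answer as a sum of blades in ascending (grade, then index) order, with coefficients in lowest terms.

step 1: -35/24*e1 - 43/18*e1 e2
Answer: -35/24*e1 - 43/18*e1 e2


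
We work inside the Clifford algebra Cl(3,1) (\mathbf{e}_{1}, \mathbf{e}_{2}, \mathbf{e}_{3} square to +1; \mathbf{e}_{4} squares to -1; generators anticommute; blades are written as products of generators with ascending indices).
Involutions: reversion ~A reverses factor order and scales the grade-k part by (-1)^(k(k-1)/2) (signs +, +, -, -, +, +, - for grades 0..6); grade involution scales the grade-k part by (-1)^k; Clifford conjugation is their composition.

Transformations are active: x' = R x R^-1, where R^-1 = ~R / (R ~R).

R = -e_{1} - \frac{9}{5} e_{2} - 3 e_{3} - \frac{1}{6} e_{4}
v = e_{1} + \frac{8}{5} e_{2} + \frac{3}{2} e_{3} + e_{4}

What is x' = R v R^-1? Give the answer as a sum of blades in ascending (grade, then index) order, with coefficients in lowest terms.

~R = -e_{1} - \frac{9}{5} e_{2} - 3 e_{3} - \frac{1}{6} e_{4}, and R ~R = \frac{11891}{900}, so R^-1 = ~R / (\frac{11891}{900}).
R v = -\frac{616}{75} + \frac{1}{5} e_{1} e_{2} + \frac{3}{2} e_{1} e_{3} - \frac{5}{6} e_{1} e_{4} + \frac{21}{10} e_{2} e_{3} - \frac{23}{15} e_{2} e_{4} - \frac{11}{4} e_{3} e_{4}
Answer: \frac{263}{1081} e_{1} + \frac{3448}{5405} e_{2} + \frac{4821}{2162} e_{3} - \frac{857}{1081} e_{4}


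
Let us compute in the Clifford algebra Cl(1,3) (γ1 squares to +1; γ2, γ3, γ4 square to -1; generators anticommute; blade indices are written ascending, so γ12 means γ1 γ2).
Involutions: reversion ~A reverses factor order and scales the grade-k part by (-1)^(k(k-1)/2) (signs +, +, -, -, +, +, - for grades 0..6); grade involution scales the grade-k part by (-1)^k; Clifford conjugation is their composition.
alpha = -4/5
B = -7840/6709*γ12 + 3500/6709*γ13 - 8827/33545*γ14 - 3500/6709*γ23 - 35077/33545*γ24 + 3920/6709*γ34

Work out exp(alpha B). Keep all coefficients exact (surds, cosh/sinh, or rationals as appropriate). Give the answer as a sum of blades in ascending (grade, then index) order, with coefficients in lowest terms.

B^2 term by term: the squares give (-7840/6709)^2*(γ12)^2 + (3500/6709)^2*(γ13)^2 + (-8827/33545)^2*(γ14)^2 + (-3500/6709)^2*(γ23)^2 + (-35077/33545)^2*(γ24)^2 + (3920/6709)^2*(γ34)^2 = 61465600/45010681*(+1) + 12250000/45010681*(+1) + 77915929/1125267025*(+1) + 12250000/45010681*(-1) + 1230395929/1125267025*(-1) + 15366400/45010681*(-1) = 0 (each basis 2-blade squares to minus the product of its generators' squares); cross terms between blades sharing an index anticommute and cancel; the commuting (index-disjoint) pairs give grade-4 terms 2*c*c'*(blade product), which cancel blade by blade — γ1234: -61465600/45010681 + 49107800/45010681 + 12357800/45010681 = 0 — confirming B is simple. So B^2 = 0.
B^2 = 0, so the series closes: exp(alpha B) = 1 + alpha B (parabolic case).
Answer: 1 + 6272/6709*γ12 - 2800/6709*γ13 + 35308/167725*γ14 + 2800/6709*γ23 + 140308/167725*γ24 - 3136/6709*γ34


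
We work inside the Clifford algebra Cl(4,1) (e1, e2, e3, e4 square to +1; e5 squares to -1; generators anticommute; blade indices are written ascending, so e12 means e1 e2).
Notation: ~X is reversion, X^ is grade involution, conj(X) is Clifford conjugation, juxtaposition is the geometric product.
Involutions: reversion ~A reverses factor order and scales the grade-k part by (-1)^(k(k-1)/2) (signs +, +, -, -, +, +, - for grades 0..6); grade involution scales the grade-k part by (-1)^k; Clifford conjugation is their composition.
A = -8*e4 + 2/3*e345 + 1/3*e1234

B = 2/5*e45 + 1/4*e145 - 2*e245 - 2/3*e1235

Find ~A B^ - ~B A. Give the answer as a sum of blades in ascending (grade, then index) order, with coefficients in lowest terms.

first term: -4/15*e3 - 16/5*e5 - 1/6*e13 - 2*e15 + 4/3*e23 + 16*e25 - 2/9*e45 - 4/9*e124 + 2/3*e135 + 1/12*e235 + 2/15*e1235 - 16/3*e12345
second term: -4/15*e3 - 16/5*e5 - 1/6*e13 - 2*e15 + 4/3*e23 + 16*e25 + 2/9*e45 + 4/9*e124 + 2/3*e135 + 1/12*e235 + 2/15*e1235 - 16/3*e12345
Answer: -4/9*e45 - 8/9*e124


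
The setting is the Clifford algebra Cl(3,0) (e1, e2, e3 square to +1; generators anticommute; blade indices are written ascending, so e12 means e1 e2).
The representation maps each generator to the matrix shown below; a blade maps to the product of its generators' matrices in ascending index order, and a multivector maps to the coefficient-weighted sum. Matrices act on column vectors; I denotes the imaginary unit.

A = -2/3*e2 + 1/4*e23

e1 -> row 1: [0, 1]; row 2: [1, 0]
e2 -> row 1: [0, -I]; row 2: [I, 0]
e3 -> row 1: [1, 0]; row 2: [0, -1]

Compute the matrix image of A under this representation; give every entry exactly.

Bivector images (products of the table entries): rho(e23) = rho(e2)rho(e3) = row 1: [0, I]; row 2: [I, 0].
M = (-2/3)*rho(e2) + (1/4)*rho(e23), summed entrywise:
Answer: row 1: [0, 11*I/12]; row 2: [-5*I/12, 0]


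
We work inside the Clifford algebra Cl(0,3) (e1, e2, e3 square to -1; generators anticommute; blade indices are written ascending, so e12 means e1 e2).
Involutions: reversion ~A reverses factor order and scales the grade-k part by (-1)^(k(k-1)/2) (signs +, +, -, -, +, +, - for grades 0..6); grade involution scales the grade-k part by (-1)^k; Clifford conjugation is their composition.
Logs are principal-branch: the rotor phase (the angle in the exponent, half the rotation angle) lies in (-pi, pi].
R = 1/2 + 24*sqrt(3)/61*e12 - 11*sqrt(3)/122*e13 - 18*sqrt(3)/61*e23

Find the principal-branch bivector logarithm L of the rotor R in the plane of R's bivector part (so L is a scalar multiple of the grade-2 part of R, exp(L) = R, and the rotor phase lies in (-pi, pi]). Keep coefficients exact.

The scalar part of R is 1/2, and that scalar determines the rotor phase on the principal branch; recovering the unit plane as bivector-part over sine of the phase gives L = phase * plane.
Concretely: cos(phase) = 1/2 gives phase = ±pi/3, and since phase/sin(phase) is even the sign is immaterial: L = (phase/sin(phase)) * <R>_2 = (2*sqrt(3)*pi/9) * <R>_2.
Answer: 16*pi/61*e12 - 11*pi/183*e13 - 12*pi/61*e23


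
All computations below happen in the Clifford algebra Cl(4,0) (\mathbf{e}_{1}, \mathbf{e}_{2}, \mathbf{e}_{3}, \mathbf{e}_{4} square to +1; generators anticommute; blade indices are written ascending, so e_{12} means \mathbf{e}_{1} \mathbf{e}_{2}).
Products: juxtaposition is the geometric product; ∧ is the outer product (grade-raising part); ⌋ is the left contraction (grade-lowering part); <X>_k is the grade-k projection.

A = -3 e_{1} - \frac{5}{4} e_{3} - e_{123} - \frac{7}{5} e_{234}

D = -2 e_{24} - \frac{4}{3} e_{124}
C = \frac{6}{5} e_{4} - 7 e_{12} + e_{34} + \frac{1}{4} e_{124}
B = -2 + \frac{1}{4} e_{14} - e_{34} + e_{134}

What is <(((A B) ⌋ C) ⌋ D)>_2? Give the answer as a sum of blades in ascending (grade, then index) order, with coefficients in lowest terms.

step 1: 6 e_{1} - \frac{7}{5} e_{2} + \frac{5}{2} e_{3} + \frac{1}{2} e_{4} - \frac{7}{5} e_{12} + \frac{5}{4} e_{14} - e_{24} - 3 e_{34} + \frac{47}{20} e_{123} + e_{124} + \frac{53}{16} e_{134} + \frac{51}{20} e_{234}
step 2: -\frac{129}{20} - \frac{191}{20} e_{1} - \frac{667}{16} e_{2} - \frac{1}{2} e_{3} + \frac{57}{20} e_{4} + \frac{1}{8} e_{12} + \frac{7}{20} e_{14} + \frac{3}{2} e_{24}
step 3: 3 + 2 e_{1} + \frac{157}{30} e_{2} + \frac{2005}{24} e_{4} - \frac{19}{5} e_{12} - \frac{667}{12} e_{14} + \frac{769}{30} e_{24} + \frac{43}{5} e_{124}
step 4: -\frac{19}{5} e_{12} - \frac{667}{12} e_{14} + \frac{769}{30} e_{24}
Answer: -\frac{19}{5} e_{12} - \frac{667}{12} e_{14} + \frac{769}{30} e_{24}


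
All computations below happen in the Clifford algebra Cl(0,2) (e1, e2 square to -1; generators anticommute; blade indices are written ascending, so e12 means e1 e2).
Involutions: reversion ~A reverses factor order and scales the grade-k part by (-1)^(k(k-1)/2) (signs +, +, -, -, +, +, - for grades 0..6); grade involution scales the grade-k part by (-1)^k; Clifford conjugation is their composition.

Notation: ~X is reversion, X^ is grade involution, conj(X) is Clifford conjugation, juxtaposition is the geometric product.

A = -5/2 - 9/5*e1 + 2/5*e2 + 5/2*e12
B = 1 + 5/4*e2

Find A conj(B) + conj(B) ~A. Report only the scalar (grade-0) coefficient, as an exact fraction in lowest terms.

first term: -2 + 53/40*e1 + 141/40*e2 + 19/4*e12
second term: -2 + 53/40*e1 + 141/40*e2 - 19/4*e12
Answer: -4


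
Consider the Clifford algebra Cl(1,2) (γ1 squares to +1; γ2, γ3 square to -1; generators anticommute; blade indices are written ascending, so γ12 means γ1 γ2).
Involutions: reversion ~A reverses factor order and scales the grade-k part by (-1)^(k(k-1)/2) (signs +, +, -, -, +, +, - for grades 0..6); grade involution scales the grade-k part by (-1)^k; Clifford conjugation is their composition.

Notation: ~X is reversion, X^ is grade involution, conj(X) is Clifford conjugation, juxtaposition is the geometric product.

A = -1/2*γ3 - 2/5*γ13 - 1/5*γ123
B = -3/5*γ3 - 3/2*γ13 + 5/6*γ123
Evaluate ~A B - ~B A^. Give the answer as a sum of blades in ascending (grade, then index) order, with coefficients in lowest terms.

first term: -16/15 + 99/100*γ1 - 1/30*γ2 + 161/300*γ12
second term: -2/15 - 51/100*γ1 - 19/30*γ2 + 161/300*γ12
Answer: -14/15 + 3/2*γ1 + 3/5*γ2


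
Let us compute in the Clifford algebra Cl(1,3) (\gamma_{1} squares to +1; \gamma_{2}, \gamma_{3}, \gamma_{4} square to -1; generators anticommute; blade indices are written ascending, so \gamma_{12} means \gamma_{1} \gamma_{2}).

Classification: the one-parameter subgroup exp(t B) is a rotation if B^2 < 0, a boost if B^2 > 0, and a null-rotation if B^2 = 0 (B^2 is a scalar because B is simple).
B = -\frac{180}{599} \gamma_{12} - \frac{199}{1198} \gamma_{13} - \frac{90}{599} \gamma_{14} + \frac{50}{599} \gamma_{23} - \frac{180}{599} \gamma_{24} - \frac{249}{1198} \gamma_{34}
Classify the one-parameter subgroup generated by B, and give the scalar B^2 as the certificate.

B^2 term by term: the squares give (-\frac{180}{599})^2*(\gamma_{12})^2 + (-\frac{199}{1198})^2*(\gamma_{13})^2 + (-\frac{90}{599})^2*(\gamma_{14})^2 + (\frac{50}{599})^2*(\gamma_{23})^2 + (-\frac{180}{599})^2*(\gamma_{24})^2 + (-\frac{249}{1198})^2*(\gamma_{34})^2 = \frac{32400}{358801}*(+1) + \frac{39601}{1435204}*(+1) + \frac{8100}{358801}*(+1) + \frac{2500}{358801}*(-1) + \frac{32400}{358801}*(-1) + \frac{62001}{1435204}*(-1) = 0 (each basis 2-blade squares to minus the product of its generators' squares); cross terms between blades sharing an index anticommute and cancel; the commuting (index-disjoint) pairs give grade-4 terms 2*c*c'*(blade product), which cancel blade by blade — \gamma_{1234}: \frac{44820}{358801} - \frac{35820}{358801} - \frac{9000}{358801} = 0 — confirming B is simple. So B^2 = 0.
Answer: null-rotation, certificate B^2 = 0. The class reads off the invariant scalar 0 directly.


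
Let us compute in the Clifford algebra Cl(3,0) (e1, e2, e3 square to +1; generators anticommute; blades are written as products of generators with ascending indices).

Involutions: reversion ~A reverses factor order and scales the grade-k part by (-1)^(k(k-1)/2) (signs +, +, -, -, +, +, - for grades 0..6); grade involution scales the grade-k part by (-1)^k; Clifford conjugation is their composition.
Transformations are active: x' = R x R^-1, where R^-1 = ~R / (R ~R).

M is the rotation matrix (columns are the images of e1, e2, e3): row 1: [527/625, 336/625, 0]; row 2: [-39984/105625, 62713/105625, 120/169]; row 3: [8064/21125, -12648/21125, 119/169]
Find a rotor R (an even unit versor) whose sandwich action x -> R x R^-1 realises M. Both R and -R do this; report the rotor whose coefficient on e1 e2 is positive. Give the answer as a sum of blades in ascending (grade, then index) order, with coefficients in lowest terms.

Method: write R = a + b12*e1 e2 + b13*e1 e3 + b23*e2 e3 with a^2 + b12^2 + b13^2 + b23^2 = 1 (so R^-1 = ~R). Expanding the columns R e_j ~R gives tr M = 4a^2 - 1 and, from the antisymmetric part, M21 - M12 = -4a*b12, M13 - M31 = 4a*b13, M32 - M23 = -4a*b23.
Here tr M = 226151/105625, so a^2 = (1 + tr M)/4 = 82944/105625 and a = ±288/325. Taking a = 288/325: M21 - M12 = -96768/105625, M13 - M31 = -8064/21125, M32 - M23 = -27648/21125, giving b12 = 84/325, b13 = -7/65, b23 = 24/65, i.e. R = 288/325 + 84/325*e1 e2 - 7/65*e1 e3 + 24/65*e2 e3.
Its e1 e2 coefficient is already positive.
Answer: 288/325 + 84/325*e1 e2 - 7/65*e1 e3 + 24/65*e2 e3. Recall the cover is two-to-one: with M of trace 226151/105625, both preimages act alike, and the stated e1 e2 sign chooses the sheet.


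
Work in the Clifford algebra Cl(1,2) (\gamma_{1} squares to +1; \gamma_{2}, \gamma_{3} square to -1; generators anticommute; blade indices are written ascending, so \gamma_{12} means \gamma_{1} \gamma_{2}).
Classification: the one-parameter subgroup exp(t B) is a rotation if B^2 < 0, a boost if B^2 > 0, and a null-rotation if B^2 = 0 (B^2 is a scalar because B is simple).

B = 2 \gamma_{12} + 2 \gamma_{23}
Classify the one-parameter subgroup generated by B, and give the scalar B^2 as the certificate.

B^2 term by term: the squares give (2)^2*(\gamma_{12})^2 + (2)^2*(\gamma_{23})^2 = 4*(+1) + 4*(-1) = 0 (each basis 2-blade squares to minus the product of its generators' squares); cross terms between blades sharing an index anticommute and cancel. So B^2 = 0.
Answer: null-rotation, certificate B^2 = 0. One invariant decides it: the square 0 survives every conjugation, and its sign is exactly the classification.


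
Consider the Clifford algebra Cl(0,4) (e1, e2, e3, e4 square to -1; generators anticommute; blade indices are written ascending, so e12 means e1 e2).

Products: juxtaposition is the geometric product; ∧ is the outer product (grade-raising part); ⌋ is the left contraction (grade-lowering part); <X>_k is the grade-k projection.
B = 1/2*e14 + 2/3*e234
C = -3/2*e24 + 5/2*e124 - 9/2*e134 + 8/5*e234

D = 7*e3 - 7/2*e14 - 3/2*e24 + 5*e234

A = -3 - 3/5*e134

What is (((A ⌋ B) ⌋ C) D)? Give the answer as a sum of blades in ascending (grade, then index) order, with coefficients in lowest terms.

step 1: -3/2*e14 - 2*e234
step 2: -16/5 - 15/4*e2 + 27/4*e3
step 3: -189/4 - 112/5*e3 - 45/8*e4 + 56/5*e14 - 105/4*e23 + 771/20*e24 + 75/4*e34 - 105/8*e124 + 189/8*e134 - 47/8*e234
Answer: -189/4 - 112/5*e3 - 45/8*e4 + 56/5*e14 - 105/4*e23 + 771/20*e24 + 75/4*e34 - 105/8*e124 + 189/8*e134 - 47/8*e234


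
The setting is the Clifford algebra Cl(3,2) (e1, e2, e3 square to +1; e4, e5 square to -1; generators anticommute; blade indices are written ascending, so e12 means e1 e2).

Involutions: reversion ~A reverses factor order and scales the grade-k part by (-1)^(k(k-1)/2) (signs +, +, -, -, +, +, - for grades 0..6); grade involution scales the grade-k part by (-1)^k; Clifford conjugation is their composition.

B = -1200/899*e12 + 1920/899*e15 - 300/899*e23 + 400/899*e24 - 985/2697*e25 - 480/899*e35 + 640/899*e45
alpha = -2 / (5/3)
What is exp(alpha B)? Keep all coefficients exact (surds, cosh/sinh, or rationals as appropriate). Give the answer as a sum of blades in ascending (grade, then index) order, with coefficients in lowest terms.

B^2 term by term: the squares give (-1200/899)^2*(e12)^2 + (1920/899)^2*(e15)^2 + (-300/899)^2*(e23)^2 + (400/899)^2*(e24)^2 + (-985/2697)^2*(e25)^2 + (-480/899)^2*(e35)^2 + (640/899)^2*(e45)^2 = 1440000/808201*(-1) + 3686400/808201*(+1) + 90000/808201*(-1) + 160000/808201*(+1) + 970225/7273809*(+1) + 230400/808201*(+1) + 409600/808201*(-1) = 25/9 (each basis 2-blade squares to minus the product of its generators' squares); cross terms between blades sharing an index anticommute and cancel; the commuting (index-disjoint) pairs give grade-4 terms 2*c*c'*(blade product), which cancel blade by blade — e1235: 1152000/808201 - 1152000/808201 = 0; e1245: -1536000/808201 + 1536000/808201 = 0; e2345: -384000/808201 + 384000/808201 = 0 — confirming B is simple. So B^2 = 25/9.
B^2 = 25/9 — B^2 > 0, so the exponential closes hyperbolically: l = 5/3, alpha*l = -2, so exp(alpha B) = cosh(-2) + (sinh(-2)/(5/3))*B = cosh(2) + (-3*sinh(2)/5)*B.
Answer: cosh(2) + 720*sinh(2)/899*e12 - 1152*sinh(2)/899*e15 + 180*sinh(2)/899*e23 - 240*sinh(2)/899*e24 + 197*sinh(2)/899*e25 + 288*sinh(2)/899*e35 - 384*sinh(2)/899*e45


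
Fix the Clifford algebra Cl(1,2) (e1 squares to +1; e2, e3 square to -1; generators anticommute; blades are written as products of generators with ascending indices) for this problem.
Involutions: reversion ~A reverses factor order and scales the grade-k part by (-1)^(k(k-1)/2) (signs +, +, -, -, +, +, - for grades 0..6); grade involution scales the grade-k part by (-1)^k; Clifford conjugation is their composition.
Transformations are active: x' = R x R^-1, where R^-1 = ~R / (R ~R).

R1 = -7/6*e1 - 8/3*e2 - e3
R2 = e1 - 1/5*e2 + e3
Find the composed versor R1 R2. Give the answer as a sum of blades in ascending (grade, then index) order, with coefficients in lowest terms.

Distribute over the terms of R1 (each basis-blade product reordered to ascending indices, repeated generators contracted through their squares):
(-7/6*e1) R2 = -7/6 + 7/30*e1 e2 - 7/6*e1 e3
(-8/3*e2) R2 = -8/15 + 8/3*e1 e2 - 8/3*e2 e3
(-e3) R2 = 1 + e1 e3 - 1/5*e2 e3
Summing the partial products and collecting blades:
Answer: -7/10 + 29/10*e1 e2 - 1/6*e1 e3 - 43/15*e2 e3


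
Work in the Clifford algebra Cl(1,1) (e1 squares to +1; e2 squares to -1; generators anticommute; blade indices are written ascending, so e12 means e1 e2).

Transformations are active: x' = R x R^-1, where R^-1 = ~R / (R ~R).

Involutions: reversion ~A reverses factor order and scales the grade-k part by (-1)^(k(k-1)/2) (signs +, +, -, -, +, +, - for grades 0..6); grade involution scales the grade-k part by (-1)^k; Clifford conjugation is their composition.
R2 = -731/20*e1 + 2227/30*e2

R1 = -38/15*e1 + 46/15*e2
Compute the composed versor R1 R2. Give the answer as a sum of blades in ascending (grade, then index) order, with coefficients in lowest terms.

Distribute over the terms of R1 (each basis-blade product reordered to ascending indices, repeated generators contracted through their squares):
(-38/15*e1) R2 = 13889/150 - 42313/225*e12
(46/15*e2) R2 = -51221/225 + 16813/150*e12
Summing the partial products and collecting blades:
Answer: -2431/18 - 34187/450*e12


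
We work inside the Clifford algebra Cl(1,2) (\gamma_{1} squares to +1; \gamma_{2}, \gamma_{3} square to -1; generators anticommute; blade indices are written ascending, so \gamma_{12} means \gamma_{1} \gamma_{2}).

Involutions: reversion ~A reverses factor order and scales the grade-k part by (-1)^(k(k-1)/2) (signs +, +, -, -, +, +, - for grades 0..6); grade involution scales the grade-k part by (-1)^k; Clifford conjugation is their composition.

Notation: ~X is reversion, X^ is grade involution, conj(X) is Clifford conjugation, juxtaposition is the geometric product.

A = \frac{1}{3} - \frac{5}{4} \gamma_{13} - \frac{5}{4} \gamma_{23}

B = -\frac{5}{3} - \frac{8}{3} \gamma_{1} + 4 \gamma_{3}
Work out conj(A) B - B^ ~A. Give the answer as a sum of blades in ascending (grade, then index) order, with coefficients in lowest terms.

first term: -\frac{5}{9} - \frac{53}{9} \gamma_{1} - 5 \gamma_{2} + \frac{14}{3} \gamma_{3} - \frac{25}{12} \gamma_{13} - \frac{25}{12} \gamma_{23} - \frac{10}{3} \gamma_{123}
second term: -\frac{5}{9} - \frac{37}{9} \gamma_{1} - 5 \gamma_{2} + 2 \gamma_{3} - \frac{25}{12} \gamma_{13} - \frac{25}{12} \gamma_{23} + \frac{10}{3} \gamma_{123}
Answer: -\frac{16}{9} \gamma_{1} + \frac{8}{3} \gamma_{3} - \frac{20}{3} \gamma_{123}


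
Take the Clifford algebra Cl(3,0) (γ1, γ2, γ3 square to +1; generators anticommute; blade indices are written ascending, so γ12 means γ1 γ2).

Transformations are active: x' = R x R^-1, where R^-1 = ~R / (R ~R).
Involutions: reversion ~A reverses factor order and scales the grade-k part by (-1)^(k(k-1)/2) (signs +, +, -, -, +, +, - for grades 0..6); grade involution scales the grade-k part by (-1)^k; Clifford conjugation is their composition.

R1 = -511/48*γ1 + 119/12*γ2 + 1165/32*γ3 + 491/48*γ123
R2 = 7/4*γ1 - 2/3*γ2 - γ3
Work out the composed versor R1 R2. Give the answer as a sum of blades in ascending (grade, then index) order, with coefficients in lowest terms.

Distribute over the terms of R2 (each basis-blade product reordered to ascending indices, repeated generators contracted through their squares):
R1 (7/4*γ1) = -3577/192 - 833/48*γ12 - 8155/128*γ13 + 3437/192*γ23
R1 (-2/3*γ2) = -119/18 + 511/72*γ12 + 491/72*γ13 + 1165/48*γ23
R1 (-γ3) = -1165/32 - 491/48*γ12 + 511/48*γ13 - 119/12*γ23
Summing the partial products and collecting blades:
Answer: -35509/576 - 1475/72*γ12 - 53275/1152*γ13 + 6193/192*γ23


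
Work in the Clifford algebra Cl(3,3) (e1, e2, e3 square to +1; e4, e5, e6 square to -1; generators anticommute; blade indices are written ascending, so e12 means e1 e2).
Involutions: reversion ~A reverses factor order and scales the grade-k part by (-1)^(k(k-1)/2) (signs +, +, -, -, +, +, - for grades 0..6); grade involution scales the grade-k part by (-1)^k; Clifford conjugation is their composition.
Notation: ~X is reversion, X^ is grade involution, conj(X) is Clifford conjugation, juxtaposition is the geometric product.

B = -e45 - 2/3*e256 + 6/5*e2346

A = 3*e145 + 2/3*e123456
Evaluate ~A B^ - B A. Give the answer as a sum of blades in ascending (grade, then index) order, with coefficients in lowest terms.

first term: -3*e1 + 4/5*e15 + 4/9*e134 - 2/3*e1236 + 2*e1246 - 18/5*e12356
second term: 3*e1 - 4/5*e15 - 4/9*e134 + 2/3*e1236 + 2*e1246 - 18/5*e12356
Answer: -6*e1 + 8/5*e15 + 8/9*e134 - 4/3*e1236


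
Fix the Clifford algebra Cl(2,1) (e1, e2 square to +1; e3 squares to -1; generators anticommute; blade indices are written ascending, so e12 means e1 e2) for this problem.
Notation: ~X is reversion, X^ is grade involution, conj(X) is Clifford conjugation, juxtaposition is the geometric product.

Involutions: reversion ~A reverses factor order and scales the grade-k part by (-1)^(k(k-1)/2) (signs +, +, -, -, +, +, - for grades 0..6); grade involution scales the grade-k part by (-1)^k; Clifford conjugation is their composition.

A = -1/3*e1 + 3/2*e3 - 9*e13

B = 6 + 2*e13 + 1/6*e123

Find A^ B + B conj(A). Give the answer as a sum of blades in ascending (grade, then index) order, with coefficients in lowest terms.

first term: -18 - e1 + 3/2*e2 - 25/3*e3 + 1/4*e12 - 54*e13 + 1/18*e23
second term: 18 + 5*e1 - 3/2*e2 - 29/3*e3 + 1/4*e12 + 54*e13 + 1/18*e23
Answer: 4*e1 - 18*e3 + 1/2*e12 + 1/9*e23


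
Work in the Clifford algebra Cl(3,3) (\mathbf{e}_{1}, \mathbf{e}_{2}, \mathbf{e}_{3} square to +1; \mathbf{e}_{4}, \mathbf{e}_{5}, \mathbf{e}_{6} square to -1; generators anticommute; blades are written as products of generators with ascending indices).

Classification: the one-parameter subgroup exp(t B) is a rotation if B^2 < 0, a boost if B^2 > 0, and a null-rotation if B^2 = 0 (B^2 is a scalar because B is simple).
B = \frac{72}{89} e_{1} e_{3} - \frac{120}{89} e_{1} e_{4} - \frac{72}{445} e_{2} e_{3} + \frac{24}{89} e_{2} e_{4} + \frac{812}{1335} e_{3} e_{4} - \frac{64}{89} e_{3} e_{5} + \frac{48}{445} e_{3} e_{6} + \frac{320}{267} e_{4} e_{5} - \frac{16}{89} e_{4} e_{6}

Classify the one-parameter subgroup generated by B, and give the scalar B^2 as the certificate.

B^2 term by term: the squares give (\frac{72}{89})^2*(e_{1} e_{3})^2 + (-\frac{120}{89})^2*(e_{1} e_{4})^2 + (-\frac{72}{445})^2*(e_{2} e_{3})^2 + (\frac{24}{89})^2*(e_{2} e_{4})^2 + (\frac{812}{1335})^2*(e_{3} e_{4})^2 + (-\frac{64}{89})^2*(e_{3} e_{5})^2 + (\frac{48}{445})^2*(e_{3} e_{6})^2 + (\frac{320}{267})^2*(e_{4} e_{5})^2 + (-\frac{16}{89})^2*(e_{4} e_{6})^2 = \frac{5184}{7921}*(-1) + \frac{14400}{7921}*(+1) + \frac{5184}{198025}*(-1) + \frac{576}{7921}*(+1) + \frac{659344}{1782225}*(+1) + \frac{4096}{7921}*(+1) + \frac{2304}{198025}*(+1) + \frac{102400}{71289}*(-1) + \frac{256}{7921}*(-1) = \frac{16}{25} (each basis 2-blade squares to minus the product of its generators' squares); cross terms between blades sharing an index anticommute and cancel; the commuting (index-disjoint) pairs give grade-4 terms 2*c*c'*(blade product), which cancel blade by blade — e_{1} e_{2} e_{3} e_{4}: -\frac{3456}{7921} + \frac{3456}{7921} = 0; e_{1} e_{3} e_{4} e_{5}: \frac{15360}{7921} - \frac{15360}{7921} = 0; e_{1} e_{3} e_{4} e_{6}: -\frac{2304}{7921} + \frac{2304}{7921} = 0; e_{2} e_{3} e_{4} e_{5}: -\frac{3072}{7921} + \frac{3072}{7921} = 0; e_{2} e_{3} e_{4} e_{6}: \frac{2304}{39605} - \frac{2304}{39605} = 0; e_{3} e_{4} e_{5} e_{6}: -\frac{2048}{7921} + \frac{2048}{7921} = 0 — confirming B is simple. So B^2 = \frac{16}{25}.
Answer: boost, certificate B^2 = \frac{16}{25}. Key observation: B^2 = \frac{16}{25} is a conjugation invariant, so its sign decides the class regardless of the surface form of B.


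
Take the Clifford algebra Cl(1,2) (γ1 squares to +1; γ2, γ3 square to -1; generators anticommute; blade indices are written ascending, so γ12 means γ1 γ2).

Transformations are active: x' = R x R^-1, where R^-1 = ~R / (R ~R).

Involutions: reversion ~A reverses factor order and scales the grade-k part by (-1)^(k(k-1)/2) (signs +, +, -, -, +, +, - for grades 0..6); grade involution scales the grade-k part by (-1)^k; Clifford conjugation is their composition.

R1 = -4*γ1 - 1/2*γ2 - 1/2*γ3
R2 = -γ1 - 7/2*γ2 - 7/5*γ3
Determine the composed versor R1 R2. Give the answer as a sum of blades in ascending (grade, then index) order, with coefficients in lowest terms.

Distribute over the terms of R1 (each basis-blade product reordered to ascending indices, repeated generators contracted through their squares):
(-4*γ1) R2 = 4 + 14*γ12 + 28/5*γ13
(-1/2*γ2) R2 = -7/4 - 1/2*γ12 + 7/10*γ23
(-1/2*γ3) R2 = -7/10 - 1/2*γ13 - 7/4*γ23
Summing the partial products and collecting blades:
Answer: 31/20 + 27/2*γ12 + 51/10*γ13 - 21/20*γ23


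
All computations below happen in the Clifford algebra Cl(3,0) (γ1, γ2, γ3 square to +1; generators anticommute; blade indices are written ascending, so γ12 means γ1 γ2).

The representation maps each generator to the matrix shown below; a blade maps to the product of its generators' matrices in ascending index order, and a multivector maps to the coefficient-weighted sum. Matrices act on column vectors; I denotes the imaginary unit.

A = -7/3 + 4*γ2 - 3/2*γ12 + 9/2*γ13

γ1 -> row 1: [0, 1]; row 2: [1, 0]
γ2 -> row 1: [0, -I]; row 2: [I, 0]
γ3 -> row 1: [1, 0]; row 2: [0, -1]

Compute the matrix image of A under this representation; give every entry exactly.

Bivector images (products of the table entries): rho(γ12) = rho(γ1)rho(γ2) = row 1: [I, 0]; row 2: [0, -I]; rho(γ13) = rho(γ1)rho(γ3) = row 1: [0, -1]; row 2: [1, 0].
M = (-7/3)*1 + (4)*rho(γ2) + (-3/2)*rho(γ12) + (9/2)*rho(γ13), summed entrywise (1 is the identity matrix):
Answer: row 1: [-7/3 - 3*I/2, -9/2 - 4*I]; row 2: [9/2 + 4*I, -7/3 + 3*I/2]


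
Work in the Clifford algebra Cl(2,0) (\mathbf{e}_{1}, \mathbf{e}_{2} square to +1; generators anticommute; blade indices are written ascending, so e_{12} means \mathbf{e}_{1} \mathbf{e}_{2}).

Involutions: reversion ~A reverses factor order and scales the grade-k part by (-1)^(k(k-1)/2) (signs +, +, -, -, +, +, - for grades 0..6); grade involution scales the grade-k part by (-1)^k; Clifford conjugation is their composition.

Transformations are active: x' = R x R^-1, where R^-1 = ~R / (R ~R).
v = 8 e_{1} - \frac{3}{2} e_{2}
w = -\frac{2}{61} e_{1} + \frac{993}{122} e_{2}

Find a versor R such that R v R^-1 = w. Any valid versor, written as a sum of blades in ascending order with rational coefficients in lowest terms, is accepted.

Reasoning: v^2 = w^2 = \frac{265}{4} since conjugation preserves the quadratic form; R = v + w = \frac{486}{61} e_{1} + \frac{405}{61} e_{2} is then valid when invertible, keeping its own part and reversing (v - w)/2.
Answer: \frac{486}{61} e_{1} + \frac{405}{61} e_{2}


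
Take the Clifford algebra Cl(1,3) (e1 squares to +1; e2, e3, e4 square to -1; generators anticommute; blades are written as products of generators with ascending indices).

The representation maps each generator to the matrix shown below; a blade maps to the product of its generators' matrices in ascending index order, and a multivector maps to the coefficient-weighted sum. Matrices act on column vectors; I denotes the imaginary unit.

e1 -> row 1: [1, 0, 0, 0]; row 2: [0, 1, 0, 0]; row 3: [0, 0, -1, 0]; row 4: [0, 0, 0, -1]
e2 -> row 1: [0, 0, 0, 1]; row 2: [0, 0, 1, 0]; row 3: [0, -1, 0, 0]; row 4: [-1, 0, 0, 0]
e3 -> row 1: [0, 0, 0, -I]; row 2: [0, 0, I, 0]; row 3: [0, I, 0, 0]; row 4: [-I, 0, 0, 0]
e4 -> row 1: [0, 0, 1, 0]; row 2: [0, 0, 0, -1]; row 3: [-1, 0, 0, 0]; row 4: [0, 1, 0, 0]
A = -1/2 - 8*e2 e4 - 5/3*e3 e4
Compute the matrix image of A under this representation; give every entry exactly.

Bivector images (products of the table entries): rho(e2 e4) = rho(e2)rho(e4) = row 1: [0, 1, 0, 0]; row 2: [-1, 0, 0, 0]; row 3: [0, 0, 0, 1]; row 4: [0, 0, -1, 0]; rho(e3 e4) = rho(e3)rho(e4) = row 1: [0, -I, 0, 0]; row 2: [-I, 0, 0, 0]; row 3: [0, 0, 0, -I]; row 4: [0, 0, -I, 0].
M = (-1/2)*1 + (-8)*rho(e2 e4) + (-5/3)*rho(e3 e4), summed entrywise (1 is the identity matrix):
Answer: row 1: [-1/2, -8 + 5*I/3, 0, 0]; row 2: [8 + 5*I/3, -1/2, 0, 0]; row 3: [0, 0, -1/2, -8 + 5*I/3]; row 4: [0, 0, 8 + 5*I/3, -1/2]


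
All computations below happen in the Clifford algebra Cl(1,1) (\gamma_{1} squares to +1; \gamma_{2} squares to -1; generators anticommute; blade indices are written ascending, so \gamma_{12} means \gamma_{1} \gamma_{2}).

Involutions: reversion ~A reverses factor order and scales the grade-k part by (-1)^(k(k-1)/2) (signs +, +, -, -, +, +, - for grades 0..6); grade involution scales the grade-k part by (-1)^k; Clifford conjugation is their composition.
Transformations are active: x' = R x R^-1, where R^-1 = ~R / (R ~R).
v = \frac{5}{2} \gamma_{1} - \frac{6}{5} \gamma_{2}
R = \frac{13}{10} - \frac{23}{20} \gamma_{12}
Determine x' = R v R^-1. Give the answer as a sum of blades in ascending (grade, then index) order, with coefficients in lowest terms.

~R = \frac{13}{10} + \frac{23}{20} \gamma_{12}, and R ~R = \frac{147}{400}, so R^-1 = ~R / (\frac{147}{400}).
R v = \frac{187}{100} \gamma_{1} + \frac{263}{200} \gamma_{2}
Answer: \frac{15773}{1470} \gamma_{1} + \frac{1544}{147} \gamma_{2}
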